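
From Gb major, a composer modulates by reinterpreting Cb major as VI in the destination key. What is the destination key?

Eb minor

The numeral VI denotes a major triad on scale degree 6. With Cb on degree 6, the tonic of the new key is Eb.
Degree 6 carries a major triad in minor keys, so the destination is Eb minor.
Check: the diatonic triads of Eb minor (natural minor) are Ebm (i), Fdim (ii°), Gb (III), Abm (iv), Bbm (v), Cb (VI), Db (VII) — Cb major is indeed VI.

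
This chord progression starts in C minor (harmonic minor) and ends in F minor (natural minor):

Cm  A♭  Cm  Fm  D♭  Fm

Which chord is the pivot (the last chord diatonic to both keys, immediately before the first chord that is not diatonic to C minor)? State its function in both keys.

Fm — iv in C minor, i in F minor

Chords diatonic to C minor: Cm, Ddim, E♭aug, Fm, G, A♭, Bdim.
Reading the progression, the first chord not in that set is D♭, so the modulation leaves C minor there.
The chord immediately before D♭ is Fm, which is diatonic to both keys: iv in C minor and i in F minor.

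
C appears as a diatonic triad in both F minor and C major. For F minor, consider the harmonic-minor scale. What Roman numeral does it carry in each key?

The scale of F minor (harmonic minor) is F G Ab Bb C Db E; C is degree 5, and the triad built there (C-E-G) is major, so it is V.
The scale of C major is C D E F G A B; C is degree 1, and the triad built there (C-E-G) is major, so it is I.

V in F minor; I in C major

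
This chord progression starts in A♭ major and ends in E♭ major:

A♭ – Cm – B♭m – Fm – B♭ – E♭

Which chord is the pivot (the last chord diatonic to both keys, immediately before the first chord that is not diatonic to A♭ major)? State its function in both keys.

Chords diatonic to A♭ major: A♭, B♭m, Cm, D♭, E♭, Fm, Gdim.
Reading the progression, the first chord not in that set is B♭, so the modulation leaves A♭ major there.
The chord immediately before B♭ is Fm, which is diatonic to both keys: vi in A♭ major and ii in E♭ major.

Fm — vi in A♭ major, ii in E♭ major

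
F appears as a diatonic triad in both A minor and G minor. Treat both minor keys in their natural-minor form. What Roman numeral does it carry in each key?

VI in A minor; VII in G minor

The scale of A minor (natural minor) is A B C D E F G; F is degree 6, and the triad built there (F-A-C) is major, so it is VI.
The scale of G minor (natural minor) is G A Bb C D Eb F; F is degree 7, and the triad built there (F-A-C) is major, so it is VII.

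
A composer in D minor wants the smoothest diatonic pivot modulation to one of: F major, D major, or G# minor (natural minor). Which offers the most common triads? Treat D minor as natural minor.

Triads of D minor (natural minor): D minor (i), E diminished (ii°), F major (III), G minor (iv), A minor (v), Bb major (VI), C major (VII).
F major shares 7: Dm, Edim, F, Gm, Am, Bb, C.
D major shares 0: none.
G# minor (natural minor) shares 0: none.
The most common triads (7) are shared with F major.

F major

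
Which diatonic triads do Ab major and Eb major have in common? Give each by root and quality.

Ab, Cm, Eb, Fm

Triads in Ab major: Ab major (I), Bb minor (ii), C minor (iii), Db major (IV), Eb major (V), F minor (vi), G diminished (vii°).
Triads in Eb major: Eb major (I), F minor (ii), G minor (iii), Ab major (IV), Bb major (V), C minor (vi), D diminished (vii°).
Shared triads with their functions: Ab major (I in Ab major, IV in Eb major); C minor (iii in Ab major, vi in Eb major); Eb major (V in Ab major, I in Eb major); F minor (vi in Ab major, ii in Eb major).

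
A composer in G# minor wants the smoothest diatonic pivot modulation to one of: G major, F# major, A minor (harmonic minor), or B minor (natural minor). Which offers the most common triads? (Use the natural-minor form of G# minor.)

Triads of G# minor (natural minor): G# minor (i), A# diminished (ii°), B major (III), C# minor (iv), D# minor (v), E major (VI), F# major (VII).
G major shares 0: none.
F# major shares 4: G#m, B, D#m, F#.
A minor (harmonic minor) shares 1: E.
B minor (natural minor) shares 0: none.
The most common triads (4) are shared with F# major.

F# major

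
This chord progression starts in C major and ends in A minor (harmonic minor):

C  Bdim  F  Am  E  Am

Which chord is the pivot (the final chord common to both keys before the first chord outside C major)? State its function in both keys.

Chords diatonic to C major: C, Dm, Em, F, G, Am, Bdim.
Reading the progression, the first chord not in that set is E, so the modulation leaves C major there.
The chord immediately before E is Am, which is diatonic to both keys: vi in C major and i in A minor.

Am — vi in C major, i in A minor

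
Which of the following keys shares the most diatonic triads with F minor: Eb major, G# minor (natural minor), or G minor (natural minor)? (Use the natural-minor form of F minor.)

Eb major

Triads of F minor (natural minor): F minor (i), G diminished (ii°), Ab major (III), Bb minor (iv), C minor (v), Db major (VI), Eb major (VII).
Eb major shares 4: Fm, Ab, Cm, Eb.
G# minor (natural minor) shares 0: none.
G minor (natural minor) shares 2: Cm, Eb.
The most common triads (4) are shared with Eb major.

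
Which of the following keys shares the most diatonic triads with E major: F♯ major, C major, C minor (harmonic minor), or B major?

B major

Triads of E major: E major (I), F♯ minor (ii), G♯ minor (iii), A major (IV), B major (V), C♯ minor (vi), D♯ diminished (vii°).
F♯ major shares 2: G♯m, B.
C major shares 0: none.
C minor (harmonic minor) shares 0: none.
B major shares 4: E, G♯m, B, C♯m.
The most common triads (4) are shared with B major.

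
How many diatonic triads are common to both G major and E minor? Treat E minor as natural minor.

Diatonic triads of G major: G (I), Am (ii), Bm (iii), C (IV), D (V), Em (vi), F#dim (vii°).
Diatonic triads of E minor (natural minor): Em (i), F#dim (ii°), G (III), Am (iv), Bm (v), C (VI), D (VII).
Matching root and quality in both lists: G, Am, Bm, C, D, Em, F#dim.
That gives 7 common triads.

7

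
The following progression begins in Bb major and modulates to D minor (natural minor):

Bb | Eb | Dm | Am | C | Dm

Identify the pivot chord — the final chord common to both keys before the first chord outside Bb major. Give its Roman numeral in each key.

Dm — iii in Bb major, i in D minor

Chords diatonic to Bb major: Bb, Cm, Dm, Eb, F, Gm, Adim.
Reading the progression, the first chord not in that set is Am, so the modulation leaves Bb major there.
The chord immediately before Am is Dm, which is diatonic to both keys: iii in Bb major and i in D minor.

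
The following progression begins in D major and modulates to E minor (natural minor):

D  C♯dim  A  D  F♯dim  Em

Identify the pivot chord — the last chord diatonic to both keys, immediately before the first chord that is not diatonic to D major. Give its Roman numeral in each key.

Chords diatonic to D major: D, Em, F♯m, G, A, Bm, C♯dim.
Reading the progression, the first chord not in that set is F♯dim, so the modulation leaves D major there.
The chord immediately before F♯dim is D, which is diatonic to both keys: I in D major and VII in E minor.

D — I in D major, VII in E minor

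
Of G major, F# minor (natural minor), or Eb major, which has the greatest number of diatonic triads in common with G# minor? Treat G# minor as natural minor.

F# minor

Triads of G# minor (natural minor): G#m (i), A#dim (ii°), B (III), C#m (iv), D#m (v), E (VI), F# (VII).
G major shares 0: none.
F# minor (natural minor) shares 2: C#m, E.
Eb major shares 0: none.
The most common triads (2) are shared with F# minor.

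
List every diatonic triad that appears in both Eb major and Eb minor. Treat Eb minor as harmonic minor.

Bb, Ddim

Triads in Eb major: Eb major (I), F minor (ii), G minor (iii), Ab major (IV), Bb major (V), C minor (vi), D diminished (vii°).
Triads in Eb minor (harmonic minor): Eb minor (i), F diminished (ii°), Gb augmented (III+), Ab minor (iv), Bb major (V), Cb major (VI), D diminished (vii°).
Shared triads with their functions: Bb major (V in Eb major, V in Eb minor); D diminished (vii° in Eb major, vii° in Eb minor).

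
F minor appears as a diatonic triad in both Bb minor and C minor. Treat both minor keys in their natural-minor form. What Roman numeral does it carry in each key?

The scale of Bb minor (natural minor) is Bb C Db Eb F Gb Ab; F is degree 5, and the triad built there (F-Ab-C) is minor, so it is v.
The scale of C minor (natural minor) is C D Eb F G Ab Bb; F is degree 4, and the triad built there (F-Ab-C) is minor, so it is iv.

v in Bb minor; iv in C minor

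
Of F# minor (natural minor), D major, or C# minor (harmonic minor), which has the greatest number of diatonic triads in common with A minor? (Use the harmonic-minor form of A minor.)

F# minor

Triads of A minor (harmonic minor): A minor (i), B diminished (ii°), C augmented (III+), D minor (iv), E major (V), F major (VI), G# diminished (vii°).
F# minor (natural minor) shares 2: E, G#dim.
D major shares 0: none.
C# minor (harmonic minor) shares 0: none.
The most common triads (2) are shared with F# minor.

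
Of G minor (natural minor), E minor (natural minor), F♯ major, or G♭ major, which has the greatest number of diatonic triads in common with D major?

E minor

Triads of D major: D (I), Em (ii), F♯m (iii), G (IV), A (V), Bm (vi), C♯dim (vii°).
G minor (natural minor) shares 0: none.
E minor (natural minor) shares 4: D, Em, G, Bm.
F♯ major shares 0: none.
G♭ major shares 0: none.
The most common triads (4) are shared with E minor.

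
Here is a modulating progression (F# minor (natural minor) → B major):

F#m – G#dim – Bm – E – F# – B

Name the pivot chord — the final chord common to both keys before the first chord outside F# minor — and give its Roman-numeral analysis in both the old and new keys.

Chords diatonic to F# minor: F#m, G#dim, A, Bm, C#m, D, E.
Reading the progression, the first chord not in that set is F#, so the modulation leaves F# minor there.
The chord immediately before F# is E, which is diatonic to both keys: VII in F# minor and IV in B major.

E — VII in F# minor, IV in B major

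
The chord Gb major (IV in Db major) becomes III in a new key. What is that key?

The numeral III denotes a major triad on scale degree 3. With Gb on degree 3, the tonic of the new key is Eb.
Degree 3 carries a major triad in natural-minor keys, so the destination is Eb minor.
Check: the diatonic triads of Eb minor (natural minor) are Ebm (i), Fdim (ii°), Gb (III), Abm (iv), Bbm (v), Cb (VI), Db (VII) — Gb major is indeed III.

Eb minor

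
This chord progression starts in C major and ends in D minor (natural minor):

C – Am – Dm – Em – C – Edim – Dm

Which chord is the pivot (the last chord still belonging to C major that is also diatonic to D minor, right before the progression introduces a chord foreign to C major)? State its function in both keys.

C — I in C major, VII in D minor

Chords diatonic to C major: C, Dm, Em, F, G, Am, Bdim.
Reading the progression, the first chord not in that set is Edim, so the modulation leaves C major there.
The chord immediately before Edim is C, which is diatonic to both keys: I in C major and VII in D minor.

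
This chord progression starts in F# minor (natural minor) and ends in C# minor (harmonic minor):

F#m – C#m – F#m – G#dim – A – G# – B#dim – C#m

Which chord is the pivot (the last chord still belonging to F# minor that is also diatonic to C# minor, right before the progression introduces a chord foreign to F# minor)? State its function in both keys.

A — III in F# minor, VI in C# minor

Chords diatonic to F# minor: F#m, G#dim, A, Bm, C#m, D, E.
Reading the progression, the first chord not in that set is G#, so the modulation leaves F# minor there.
The chord immediately before G# is A, which is diatonic to both keys: III in F# minor and VI in C# minor.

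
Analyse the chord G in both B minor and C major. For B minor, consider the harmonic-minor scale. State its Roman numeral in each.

VI in B minor; V in C major

The scale of B minor (harmonic minor) is B C♯ D E F♯ G A♯; G is degree 6, and the triad built there (G-B-D) is major, so it is VI.
The scale of C major is C D E F G A B; G is degree 5, and the triad built there (G-B-D) is major, so it is V.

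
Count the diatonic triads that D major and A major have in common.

4

Diatonic triads of D major: D major (I), E minor (ii), F# minor (iii), G major (IV), A major (V), B minor (vi), C# diminished (vii°).
Diatonic triads of A major: A major (I), B minor (ii), C# minor (iii), D major (IV), E major (V), F# minor (vi), G# diminished (vii°).
Matching root and quality in both lists: D major, F# minor, A major, B minor.
That gives 4 common triads.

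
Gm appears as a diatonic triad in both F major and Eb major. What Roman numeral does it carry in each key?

The scale of F major is F G A Bb C D E; G is degree 2, and the triad built there (G-Bb-D) is minor, so it is ii.
The scale of Eb major is Eb F G Ab Bb C D; G is degree 3, and the triad built there (G-Bb-D) is minor, so it is iii.

ii in F major; iii in Eb major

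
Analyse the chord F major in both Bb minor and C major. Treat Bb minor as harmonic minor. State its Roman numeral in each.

The scale of Bb minor (harmonic minor) is Bb C Db Eb F Gb A; F is degree 5, and the triad built there (F-A-C) is major, so it is V.
The scale of C major is C D E F G A B; F is degree 4, and the triad built there (F-A-C) is major, so it is IV.

V in Bb minor; IV in C major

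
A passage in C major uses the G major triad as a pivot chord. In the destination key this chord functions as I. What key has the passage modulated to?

The numeral I denotes a major triad on scale degree 1. With G on degree 1, the tonic of the new key is G.
Degree 1 carries a major triad in major keys, so the destination is G major.
Check: the diatonic triads of G major are G (I), Am (ii), Bm (iii), C (IV), D (V), Em (vi), F#dim (vii°) — G major is indeed I.

G major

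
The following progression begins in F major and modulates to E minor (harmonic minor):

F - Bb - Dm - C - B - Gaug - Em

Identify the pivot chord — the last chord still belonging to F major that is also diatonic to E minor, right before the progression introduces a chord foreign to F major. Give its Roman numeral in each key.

C — V in F major, VI in E minor

Chords diatonic to F major: F, Gm, Am, Bb, C, Dm, Edim.
Reading the progression, the first chord not in that set is B, so the modulation leaves F major there.
The chord immediately before B is C, which is diatonic to both keys: V in F major and VI in E minor.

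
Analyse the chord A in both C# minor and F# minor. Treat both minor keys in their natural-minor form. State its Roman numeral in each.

The scale of C# minor (natural minor) is C# D# E F# G# A B; A is degree 6, and the triad built there (A-C#-E) is major, so it is VI.
The scale of F# minor (natural minor) is F# G# A B C# D E; A is degree 3, and the triad built there (A-C#-E) is major, so it is III.

VI in C# minor; III in F# minor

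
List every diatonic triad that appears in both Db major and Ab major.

Db, Fm, Ab, Bbm

Triads in Db major: Db major (I), Eb minor (ii), F minor (iii), Gb major (IV), Ab major (V), Bb minor (vi), C diminished (vii°).
Triads in Ab major: Ab major (I), Bb minor (ii), C minor (iii), Db major (IV), Eb major (V), F minor (vi), G diminished (vii°).
Shared triads with their functions: Db major (I in Db major, IV in Ab major); F minor (iii in Db major, vi in Ab major); Ab major (V in Db major, I in Ab major); Bb minor (vi in Db major, ii in Ab major).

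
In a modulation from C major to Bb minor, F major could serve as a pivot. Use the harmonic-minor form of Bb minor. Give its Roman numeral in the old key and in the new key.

IV in C major; V in Bb minor

The scale of C major is C D E F G A B; F is degree 4, and the triad built there (F-A-C) is major, so it is IV.
The scale of Bb minor (harmonic minor) is Bb C Db Eb F Gb A; F is degree 5, and the triad built there (F-A-C) is major, so it is V.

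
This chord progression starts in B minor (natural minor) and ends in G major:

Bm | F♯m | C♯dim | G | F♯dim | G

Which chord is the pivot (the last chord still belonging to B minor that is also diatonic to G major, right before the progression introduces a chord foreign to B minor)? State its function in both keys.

G — VI in B minor, I in G major

Chords diatonic to B minor: Bm, C♯dim, D, Em, F♯m, G, A.
Reading the progression, the first chord not in that set is F♯dim, so the modulation leaves B minor there.
The chord immediately before F♯dim is G, which is diatonic to both keys: VI in B minor and I in G major.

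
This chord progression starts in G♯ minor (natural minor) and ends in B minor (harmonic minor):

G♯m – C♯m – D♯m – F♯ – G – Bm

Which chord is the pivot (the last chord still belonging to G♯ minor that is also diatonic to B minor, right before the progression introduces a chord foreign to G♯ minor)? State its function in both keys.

Chords diatonic to G♯ minor: G♯m, A♯dim, B, C♯m, D♯m, E, F♯.
Reading the progression, the first chord not in that set is G, so the modulation leaves G♯ minor there.
The chord immediately before G is F♯, which is diatonic to both keys: VII in G♯ minor and V in B minor.

F♯ — VII in G♯ minor, V in B minor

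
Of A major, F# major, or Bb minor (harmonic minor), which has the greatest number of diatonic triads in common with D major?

A major

Triads of D major: D (I), Em (ii), F#m (iii), G (IV), A (V), Bm (vi), C#dim (vii°).
A major shares 4: D, F#m, A, Bm.
F# major shares 0: none.
Bb minor (harmonic minor) shares 0: none.
The most common triads (4) are shared with A major.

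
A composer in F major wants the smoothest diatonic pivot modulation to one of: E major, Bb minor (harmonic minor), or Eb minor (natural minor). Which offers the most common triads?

Triads of F major: F major (I), G minor (ii), A minor (iii), Bb major (IV), C major (V), D minor (vi), E diminished (vii°).
E major shares 0: none.
Bb minor (harmonic minor) shares 1: F.
Eb minor (natural minor) shares 0: none.
The most common triads (1) are shared with Bb minor.

Bb minor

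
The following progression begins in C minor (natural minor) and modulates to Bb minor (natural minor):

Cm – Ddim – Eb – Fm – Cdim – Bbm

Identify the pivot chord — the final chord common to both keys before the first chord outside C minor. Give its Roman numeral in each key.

Chords diatonic to C minor: Cm, Ddim, Eb, Fm, Gm, Ab, Bb.
Reading the progression, the first chord not in that set is Cdim, so the modulation leaves C minor there.
The chord immediately before Cdim is Fm, which is diatonic to both keys: iv in C minor and v in Bb minor.

Fm — iv in C minor, v in Bb minor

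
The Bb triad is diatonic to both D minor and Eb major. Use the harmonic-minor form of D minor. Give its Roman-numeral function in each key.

The scale of D minor (harmonic minor) is D E F G A Bb C#; Bb is degree 6, and the triad built there (Bb-D-F) is major, so it is VI.
The scale of Eb major is Eb F G Ab Bb C D; Bb is degree 5, and the triad built there (Bb-D-F) is major, so it is V.

VI in D minor; V in Eb major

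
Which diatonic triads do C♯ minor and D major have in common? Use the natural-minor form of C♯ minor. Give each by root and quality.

Triads in C♯ minor (natural minor): C♯m (i), D♯dim (ii°), E (III), F♯m (iv), G♯m (v), A (VI), B (VII).
Triads in D major: D (I), Em (ii), F♯m (iii), G (IV), A (V), Bm (vi), C♯dim (vii°).
Shared triads with their functions: F♯m (iv in C♯ minor, iii in D major); A (VI in C♯ minor, V in D major).

F♯m, A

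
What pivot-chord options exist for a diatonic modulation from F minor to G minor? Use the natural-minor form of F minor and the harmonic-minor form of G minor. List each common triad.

Cm, E♭

Triads in F minor (natural minor): Fm (i), Gdim (ii°), A♭ (III), B♭m (iv), Cm (v), D♭ (VI), E♭ (VII).
Triads in G minor (harmonic minor): Gm (i), Adim (ii°), B♭aug (III+), Cm (iv), D (V), E♭ (VI), F♯dim (vii°).
Shared triads with their functions: Cm (v in F minor, iv in G minor); E♭ (VII in F minor, VI in G minor).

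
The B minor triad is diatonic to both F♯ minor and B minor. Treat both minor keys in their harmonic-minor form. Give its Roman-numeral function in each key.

iv in F♯ minor; i in B minor

The scale of F♯ minor (harmonic minor) is F♯ G♯ A B C♯ D E♯; B is degree 4, and the triad built there (B-D-F♯) is minor, so it is iv.
The scale of B minor (harmonic minor) is B C♯ D E F♯ G A♯; B is degree 1, and the triad built there (B-D-F♯) is minor, so it is i.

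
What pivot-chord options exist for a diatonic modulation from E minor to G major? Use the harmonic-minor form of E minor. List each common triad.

Triads in E minor (harmonic minor): Em (i), F♯dim (ii°), Gaug (III+), Am (iv), B (V), C (VI), D♯dim (vii°).
Triads in G major: G (I), Am (ii), Bm (iii), C (IV), D (V), Em (vi), F♯dim (vii°).
Shared triads with their functions: Em (i in E minor, vi in G major); F♯dim (ii° in E minor, vii° in G major); Am (iv in E minor, ii in G major); C (VI in E minor, IV in G major).

Em, F♯dim, Am, C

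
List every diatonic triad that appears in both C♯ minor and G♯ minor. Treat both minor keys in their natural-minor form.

C♯m, E, G♯m, B

Triads in C♯ minor (natural minor): C♯ minor (i), D♯ diminished (ii°), E major (III), F♯ minor (iv), G♯ minor (v), A major (VI), B major (VII).
Triads in G♯ minor (natural minor): G♯ minor (i), A♯ diminished (ii°), B major (III), C♯ minor (iv), D♯ minor (v), E major (VI), F♯ major (VII).
Shared triads with their functions: C♯ minor (i in C♯ minor, iv in G♯ minor); E major (III in C♯ minor, VI in G♯ minor); G♯ minor (v in C♯ minor, i in G♯ minor); B major (VII in C♯ minor, III in G♯ minor).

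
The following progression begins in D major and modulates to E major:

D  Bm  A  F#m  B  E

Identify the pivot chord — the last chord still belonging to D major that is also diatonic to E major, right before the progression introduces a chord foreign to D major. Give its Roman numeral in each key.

Chords diatonic to D major: D, Em, F#m, G, A, Bm, C#dim.
Reading the progression, the first chord not in that set is B, so the modulation leaves D major there.
The chord immediately before B is F#m, which is diatonic to both keys: iii in D major and ii in E major.

F#m — iii in D major, ii in E major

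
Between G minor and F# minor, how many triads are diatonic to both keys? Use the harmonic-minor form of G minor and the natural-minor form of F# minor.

1

Diatonic triads of G minor (harmonic minor): Gm (i), Adim (ii°), Bbaug (III+), Cm (iv), D (V), Eb (VI), F#dim (vii°).
Diatonic triads of F# minor (natural minor): F#m (i), G#dim (ii°), A (III), Bm (iv), C#m (v), D (VI), E (VII).
Matching root and quality in both lists: D.
That gives 1 common triad.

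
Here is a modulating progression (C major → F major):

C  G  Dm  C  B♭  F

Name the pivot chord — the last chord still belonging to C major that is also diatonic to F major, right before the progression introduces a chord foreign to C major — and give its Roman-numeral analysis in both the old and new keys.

Chords diatonic to C major: C, Dm, Em, F, G, Am, Bdim.
Reading the progression, the first chord not in that set is B♭, so the modulation leaves C major there.
The chord immediately before B♭ is C, which is diatonic to both keys: I in C major and V in F major.

C — I in C major, V in F major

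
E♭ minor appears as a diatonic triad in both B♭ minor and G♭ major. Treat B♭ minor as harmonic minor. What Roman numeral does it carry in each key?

iv in B♭ minor; vi in G♭ major

The scale of B♭ minor (harmonic minor) is B♭ C D♭ E♭ F G♭ A; E♭ is degree 4, and the triad built there (E♭-G♭-B♭) is minor, so it is iv.
The scale of G♭ major is G♭ A♭ B♭ C♭ D♭ E♭ F; E♭ is degree 6, and the triad built there (E♭-G♭-B♭) is minor, so it is vi.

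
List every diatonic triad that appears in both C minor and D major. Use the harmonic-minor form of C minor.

G

Triads in C minor (harmonic minor): Cm (i), Ddim (ii°), Ebaug (III+), Fm (iv), G (V), Ab (VI), Bdim (vii°).
Triads in D major: D (I), Em (ii), F#m (iii), G (IV), A (V), Bm (vi), C#dim (vii°).
Shared triads with their functions: G (V in C minor, IV in D major).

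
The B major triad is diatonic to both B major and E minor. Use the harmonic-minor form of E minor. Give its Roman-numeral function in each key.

The scale of B major is B C# D# E F# G# A#; B is degree 1, and the triad built there (B-D#-F#) is major, so it is I.
The scale of E minor (harmonic minor) is E F# G A B C D#; B is degree 5, and the triad built there (B-D#-F#) is major, so it is V.

I in B major; V in E minor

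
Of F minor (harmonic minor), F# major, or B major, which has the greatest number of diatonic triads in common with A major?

Triads of A major: A major (I), B minor (ii), C# minor (iii), D major (IV), E major (V), F# minor (vi), G# diminished (vii°).
F minor (harmonic minor) shares 0: none.
F# major shares 0: none.
B major shares 2: C#m, E.
The most common triads (2) are shared with B major.

B major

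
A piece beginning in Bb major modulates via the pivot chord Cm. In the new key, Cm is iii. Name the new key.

The numeral iii denotes a minor triad on scale degree 3. With C on degree 3, the tonic of the new key is Ab.
Degree 3 carries a minor triad in major keys, so the destination is Ab major.
Check: the diatonic triads of Ab major are Ab (I), Bbm (ii), Cm (iii), Db (IV), Eb (V), Fm (vi), Gdim (vii°) — Cm is indeed iii.

Ab major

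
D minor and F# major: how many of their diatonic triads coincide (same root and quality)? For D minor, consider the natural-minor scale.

Diatonic triads of D minor (natural minor): D minor (i), E diminished (ii°), F major (III), G minor (iv), A minor (v), Bb major (VI), C major (VII).
Diatonic triads of F# major: F# major (I), G# minor (ii), A# minor (iii), B major (IV), C# major (V), D# minor (vi), E# diminished (vii°).
No triad has the same root and quality in both keys.

0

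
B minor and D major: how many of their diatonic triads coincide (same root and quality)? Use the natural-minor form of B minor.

7

Diatonic triads of B minor (natural minor): Bm (i), C#dim (ii°), D (III), Em (iv), F#m (v), G (VI), A (VII).
Diatonic triads of D major: D (I), Em (ii), F#m (iii), G (IV), A (V), Bm (vi), C#dim (vii°).
Matching root and quality in both lists: Bm, C#dim, D, Em, F#m, G, A.
That gives 7 common triads.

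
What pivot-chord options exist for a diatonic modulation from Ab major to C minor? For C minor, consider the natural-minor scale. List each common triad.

Triads in Ab major: Ab (I), Bbm (ii), Cm (iii), Db (IV), Eb (V), Fm (vi), Gdim (vii°).
Triads in C minor (natural minor): Cm (i), Ddim (ii°), Eb (III), Fm (iv), Gm (v), Ab (VI), Bb (VII).
Shared triads with their functions: Ab (I in Ab major, VI in C minor); Cm (iii in Ab major, i in C minor); Eb (V in Ab major, III in C minor); Fm (vi in Ab major, iv in C minor).

Ab, Cm, Eb, Fm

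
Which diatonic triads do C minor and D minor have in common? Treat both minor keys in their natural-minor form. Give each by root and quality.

Triads in C minor (natural minor): C minor (i), D diminished (ii°), Eb major (III), F minor (iv), G minor (v), Ab major (VI), Bb major (VII).
Triads in D minor (natural minor): D minor (i), E diminished (ii°), F major (III), G minor (iv), A minor (v), Bb major (VI), C major (VII).
Shared triads with their functions: G minor (v in C minor, iv in D minor); Bb major (VII in C minor, VI in D minor).

Gm, Bb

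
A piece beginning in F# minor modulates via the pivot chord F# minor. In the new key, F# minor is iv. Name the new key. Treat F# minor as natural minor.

C# minor

The numeral iv denotes a minor triad on scale degree 4. With F# on degree 4, the tonic of the new key is C#.
Degree 4 carries a minor triad in minor keys, so the destination is C# minor.
Check: the diatonic triads of C# minor (natural minor) are C#m (i), D#dim (ii°), E (III), F#m (iv), G#m (v), A (VI), B (VII) — F# minor is indeed iv.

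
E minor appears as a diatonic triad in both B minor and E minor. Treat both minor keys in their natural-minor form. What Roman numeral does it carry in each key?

iv in B minor; i in E minor

The scale of B minor (natural minor) is B C# D E F# G A; E is degree 4, and the triad built there (E-G-B) is minor, so it is iv.
The scale of E minor (natural minor) is E F# G A B C D; E is degree 1, and the triad built there (E-G-B) is minor, so it is i.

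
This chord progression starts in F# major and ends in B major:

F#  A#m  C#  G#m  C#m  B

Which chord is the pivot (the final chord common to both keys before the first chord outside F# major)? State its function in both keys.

Chords diatonic to F# major: F#, G#m, A#m, B, C#, D#m, E#dim.
Reading the progression, the first chord not in that set is C#m, so the modulation leaves F# major there.
The chord immediately before C#m is G#m, which is diatonic to both keys: ii in F# major and vi in B major.

G#m — ii in F# major, vi in B major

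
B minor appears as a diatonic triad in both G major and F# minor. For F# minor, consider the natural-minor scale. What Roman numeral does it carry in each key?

The scale of G major is G A B C D E F#; B is degree 3, and the triad built there (B-D-F#) is minor, so it is iii.
The scale of F# minor (natural minor) is F# G# A B C# D E; B is degree 4, and the triad built there (B-D-F#) is minor, so it is iv.

iii in G major; iv in F# minor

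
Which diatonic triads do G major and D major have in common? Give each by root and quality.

G, Bm, D, Em

Triads in G major: G major (I), A minor (ii), B minor (iii), C major (IV), D major (V), E minor (vi), F♯ diminished (vii°).
Triads in D major: D major (I), E minor (ii), F♯ minor (iii), G major (IV), A major (V), B minor (vi), C♯ diminished (vii°).
Shared triads with their functions: G major (I in G major, IV in D major); B minor (iii in G major, vi in D major); D major (V in G major, I in D major); E minor (vi in G major, ii in D major).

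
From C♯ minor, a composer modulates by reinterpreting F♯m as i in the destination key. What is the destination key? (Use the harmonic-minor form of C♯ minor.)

F♯ minor

The numeral i denotes a minor triad on scale degree 1. With F♯ on degree 1, the tonic of the new key is F♯.
Degree 1 carries a minor triad in minor keys, so the destination is F♯ minor.
Check: the diatonic triads of F♯ minor (natural minor) are F♯m (i), G♯dim (ii°), A (III), Bm (iv), C♯m (v), D (VI), E (VII) — F♯m is indeed i.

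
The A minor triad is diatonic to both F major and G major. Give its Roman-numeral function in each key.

The scale of F major is F G A B♭ C D E; A is degree 3, and the triad built there (A-C-E) is minor, so it is iii.
The scale of G major is G A B C D E F♯; A is degree 2, and the triad built there (A-C-E) is minor, so it is ii.

iii in F major; ii in G major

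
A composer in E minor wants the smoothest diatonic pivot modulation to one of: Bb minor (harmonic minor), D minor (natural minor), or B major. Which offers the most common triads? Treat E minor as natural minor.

D minor

Triads of E minor (natural minor): Em (i), F#dim (ii°), G (III), Am (iv), Bm (v), C (VI), D (VII).
Bb minor (harmonic minor) shares 0: none.
D minor (natural minor) shares 2: Am, C.
B major shares 0: none.
The most common triads (2) are shared with D minor.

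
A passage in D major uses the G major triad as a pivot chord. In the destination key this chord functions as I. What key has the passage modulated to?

G major

The numeral I denotes a major triad on scale degree 1. With G on degree 1, the tonic of the new key is G.
Degree 1 carries a major triad in major keys, so the destination is G major.
Check: the diatonic triads of G major are G (I), Am (ii), Bm (iii), C (IV), D (V), Em (vi), F♯dim (vii°) — G major is indeed I.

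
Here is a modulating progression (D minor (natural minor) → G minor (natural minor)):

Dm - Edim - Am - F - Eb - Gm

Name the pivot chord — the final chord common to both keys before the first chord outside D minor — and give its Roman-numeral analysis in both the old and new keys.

Chords diatonic to D minor: Dm, Edim, F, Gm, Am, Bb, C.
Reading the progression, the first chord not in that set is Eb, so the modulation leaves D minor there.
The chord immediately before Eb is F, which is diatonic to both keys: III in D minor and VII in G minor.

F — III in D minor, VII in G minor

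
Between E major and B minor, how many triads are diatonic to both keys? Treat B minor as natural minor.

2

Diatonic triads of E major: E major (I), F# minor (ii), G# minor (iii), A major (IV), B major (V), C# minor (vi), D# diminished (vii°).
Diatonic triads of B minor (natural minor): B minor (i), C# diminished (ii°), D major (III), E minor (iv), F# minor (v), G major (VI), A major (VII).
Matching root and quality in both lists: F# minor, A major.
That gives 2 common triads.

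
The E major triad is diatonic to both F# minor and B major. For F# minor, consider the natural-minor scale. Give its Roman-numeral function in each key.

The scale of F# minor (natural minor) is F# G# A B C# D E; E is degree 7, and the triad built there (E-G#-B) is major, so it is VII.
The scale of B major is B C# D# E F# G# A#; E is degree 4, and the triad built there (E-G#-B) is major, so it is IV.

VII in F# minor; IV in B major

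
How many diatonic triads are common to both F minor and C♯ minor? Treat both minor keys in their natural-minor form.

Diatonic triads of F minor (natural minor): F minor (i), G diminished (ii°), A♭ major (III), B♭ minor (iv), C minor (v), D♭ major (VI), E♭ major (VII).
Diatonic triads of C♯ minor (natural minor): C♯ minor (i), D♯ diminished (ii°), E major (III), F♯ minor (iv), G♯ minor (v), A major (VI), B major (VII).
No triad has the same root and quality in both keys.

0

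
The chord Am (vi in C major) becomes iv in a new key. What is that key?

The numeral iv denotes a minor triad on scale degree 4. With A on degree 4, the tonic of the new key is E.
Degree 4 carries a minor triad in minor keys, so the destination is E minor.
Check: the diatonic triads of E minor (natural minor) are Em (i), F#dim (ii°), G (III), Am (iv), Bm (v), C (VI), D (VII) — Am is indeed iv.

E minor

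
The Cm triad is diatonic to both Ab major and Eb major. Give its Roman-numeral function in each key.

The scale of Ab major is Ab Bb C Db Eb F G; C is degree 3, and the triad built there (C-Eb-G) is minor, so it is iii.
The scale of Eb major is Eb F G Ab Bb C D; C is degree 6, and the triad built there (C-Eb-G) is minor, so it is vi.

iii in Ab major; vi in Eb major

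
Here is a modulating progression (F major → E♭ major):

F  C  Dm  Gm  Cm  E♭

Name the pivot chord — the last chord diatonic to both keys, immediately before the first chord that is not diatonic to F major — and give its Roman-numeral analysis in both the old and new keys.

Gm — ii in F major, iii in E♭ major

Chords diatonic to F major: F, Gm, Am, B♭, C, Dm, Edim.
Reading the progression, the first chord not in that set is Cm, so the modulation leaves F major there.
The chord immediately before Cm is Gm, which is diatonic to both keys: ii in F major and iii in E♭ major.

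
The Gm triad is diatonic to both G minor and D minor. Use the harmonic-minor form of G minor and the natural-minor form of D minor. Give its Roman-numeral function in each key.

The scale of G minor (harmonic minor) is G A B♭ C D E♭ F♯; G is degree 1, and the triad built there (G-B♭-D) is minor, so it is i.
The scale of D minor (natural minor) is D E F G A B♭ C; G is degree 4, and the triad built there (G-B♭-D) is minor, so it is iv.

i in G minor; iv in D minor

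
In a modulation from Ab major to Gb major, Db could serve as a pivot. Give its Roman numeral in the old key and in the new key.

The scale of Ab major is Ab Bb C Db Eb F G; Db is degree 4, and the triad built there (Db-F-Ab) is major, so it is IV.
The scale of Gb major is Gb Ab Bb Cb Db Eb F; Db is degree 5, and the triad built there (Db-F-Ab) is major, so it is V.

IV in Ab major; V in Gb major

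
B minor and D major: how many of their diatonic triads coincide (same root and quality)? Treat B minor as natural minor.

7

Diatonic triads of B minor (natural minor): B minor (i), C# diminished (ii°), D major (III), E minor (iv), F# minor (v), G major (VI), A major (VII).
Diatonic triads of D major: D major (I), E minor (ii), F# minor (iii), G major (IV), A major (V), B minor (vi), C# diminished (vii°).
Matching root and quality in both lists: B minor, C# diminished, D major, E minor, F# minor, G major, A major.
That gives 7 common triads.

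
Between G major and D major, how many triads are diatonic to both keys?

4

Diatonic triads of G major: G (I), Am (ii), Bm (iii), C (IV), D (V), Em (vi), F#dim (vii°).
Diatonic triads of D major: D (I), Em (ii), F#m (iii), G (IV), A (V), Bm (vi), C#dim (vii°).
Matching root and quality in both lists: G, Bm, D, Em.
That gives 4 common triads.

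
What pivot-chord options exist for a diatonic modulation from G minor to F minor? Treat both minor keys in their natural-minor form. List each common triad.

Triads in G minor (natural minor): Gm (i), Adim (ii°), B♭ (III), Cm (iv), Dm (v), E♭ (VI), F (VII).
Triads in F minor (natural minor): Fm (i), Gdim (ii°), A♭ (III), B♭m (iv), Cm (v), D♭ (VI), E♭ (VII).
Shared triads with their functions: Cm (iv in G minor, v in F minor); E♭ (VI in G minor, VII in F minor).

Cm, E♭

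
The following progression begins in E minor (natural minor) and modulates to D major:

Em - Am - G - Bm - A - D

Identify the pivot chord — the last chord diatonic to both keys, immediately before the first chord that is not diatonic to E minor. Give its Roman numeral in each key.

Chords diatonic to E minor: Em, F#dim, G, Am, Bm, C, D.
Reading the progression, the first chord not in that set is A, so the modulation leaves E minor there.
The chord immediately before A is Bm, which is diatonic to both keys: v in E minor and vi in D major.

Bm — v in E minor, vi in D major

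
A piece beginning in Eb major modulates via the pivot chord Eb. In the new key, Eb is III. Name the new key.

C minor

The numeral III denotes a major triad on scale degree 3. With Eb on degree 3, the tonic of the new key is C.
Degree 3 carries a major triad in natural-minor keys, so the destination is C minor.
Check: the diatonic triads of C minor (natural minor) are Cm (i), Ddim (ii°), Eb (III), Fm (iv), Gm (v), Ab (VI), Bb (VII) — Eb is indeed III.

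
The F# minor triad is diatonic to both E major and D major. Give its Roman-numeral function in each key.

The scale of E major is E F# G# A B C# D#; F# is degree 2, and the triad built there (F#-A-C#) is minor, so it is ii.
The scale of D major is D E F# G A B C#; F# is degree 3, and the triad built there (F#-A-C#) is minor, so it is iii.

ii in E major; iii in D major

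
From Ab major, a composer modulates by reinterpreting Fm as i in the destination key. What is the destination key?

F minor

The numeral i denotes a minor triad on scale degree 1. With F on degree 1, the tonic of the new key is F.
Degree 1 carries a minor triad in minor keys, so the destination is F minor.
Check: the diatonic triads of F minor (natural minor) are Fm (i), Gdim (ii°), Ab (III), Bbm (iv), Cm (v), Db (VI), Eb (VII) — Fm is indeed i.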